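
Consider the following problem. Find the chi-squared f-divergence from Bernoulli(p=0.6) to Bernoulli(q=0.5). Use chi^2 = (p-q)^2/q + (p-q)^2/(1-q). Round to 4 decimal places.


Chi-squared divergence between Bernoulli distributions:
chi^2 = (p-q)^2/q + (p-q)^2/(1-q).
p = 0.6, q = 0.5, p-q = 0.1.
(p-q)^2 = 0.01.
term1 = 0.01/0.5 = 0.02.
term2 = 0.01/0.5 = 0.02.
chi^2 = 0.02 + 0.02 = 0.0400

0.0400


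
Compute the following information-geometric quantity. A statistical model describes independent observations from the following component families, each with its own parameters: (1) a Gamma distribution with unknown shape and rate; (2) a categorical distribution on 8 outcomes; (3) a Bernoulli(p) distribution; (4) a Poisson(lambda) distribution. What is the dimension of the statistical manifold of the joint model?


The dimension of a statistical manifold equals the number of free
(independent) real parameters of the model. For a product of independent
blocks the parameter counts add.
- Gamma (shape, rate): 2.
- categorical on 8 outcomes (probabilities sum to 1): 8-1 = 7.
- Bernoulli (p): 1.
- Poisson (lambda): 1.
Total = 2 + 7 + 1 + 1 = 11.
Dimension = 11

11


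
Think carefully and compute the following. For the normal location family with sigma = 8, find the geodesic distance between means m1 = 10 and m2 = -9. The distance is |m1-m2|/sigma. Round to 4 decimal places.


On the fixed-variance normal subfamily, geodesic distance = |m1-m2|/sigma.
|10 - -9| = 19.
sigma = 8.
d = 19/8 = 2.3750

2.3750


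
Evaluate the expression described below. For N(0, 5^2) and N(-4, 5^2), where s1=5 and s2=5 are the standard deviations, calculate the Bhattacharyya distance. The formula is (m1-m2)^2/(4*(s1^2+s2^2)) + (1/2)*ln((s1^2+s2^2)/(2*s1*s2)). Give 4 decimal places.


Bhattacharyya distance between two Gaussians:
DB = (m1-m2)^2/(4*(s1^2+s2^2)) + (1/2)*ln((s1^2+s2^2)/(2*s1*s2)).
(m1-m2)^2 = (4)^2 = 16.
s1^2+s2^2 = 25 + 25 = 50.
term1 = 16/200 = 0.08.
term2 = 0.5*ln(50/50.0) = 0.0.
DB = 0.08 + 0.0 = 0.0800

0.0800


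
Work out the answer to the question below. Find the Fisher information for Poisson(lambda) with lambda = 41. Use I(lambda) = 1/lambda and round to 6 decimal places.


Fisher information for Poisson: I(lambda) = 1/lambda.
lambda = 41.
I(lambda) = 1/41 = 0.024390

0.024390


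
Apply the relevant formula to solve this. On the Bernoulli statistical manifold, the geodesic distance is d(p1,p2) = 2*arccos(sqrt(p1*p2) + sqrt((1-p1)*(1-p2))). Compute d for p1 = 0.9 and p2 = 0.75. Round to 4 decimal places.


Geodesic distance on Bernoulli manifold:
d(p1,p2) = 2*arccos(sqrt(p1*p2) + sqrt((1-p1)*(1-p2))).
sqrt(p1*p2) = sqrt(0.9*0.75) = 0.821584.
sqrt((1-p1)*(1-p2)) = sqrt(0.1*0.25) = 0.158114.
arg = 0.821584 + 0.158114 = 0.979698.
d = 2*arccos(0.979698) = 0.4037

0.4037


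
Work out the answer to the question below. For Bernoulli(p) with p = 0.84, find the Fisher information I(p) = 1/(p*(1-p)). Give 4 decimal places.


For Bernoulli(p), Fisher information is I(p) = 1/(p*(1-p)).
p = 0.84, 1-p = 0.16.
p*(1-p) = 0.1344.
I(p) = 1/0.1344 = 7.4405

7.4405


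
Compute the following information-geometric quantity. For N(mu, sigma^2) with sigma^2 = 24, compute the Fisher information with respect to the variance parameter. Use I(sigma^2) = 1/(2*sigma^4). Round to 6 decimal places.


Fisher information for variance: I(sigma^2) = 1/(2*sigma^4).
sigma^2 = 24, so sigma^4 = 576.
I = 1/(2*576) = 1/1152 = 0.000868

0.000868


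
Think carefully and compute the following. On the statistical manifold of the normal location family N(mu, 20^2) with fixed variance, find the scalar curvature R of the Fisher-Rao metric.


This family has a single free parameter, so its statistical manifold
is 1-dimensional. The Riemann curvature tensor of any 1-dimensional
Riemannian manifold vanishes identically, so R = 0.

0


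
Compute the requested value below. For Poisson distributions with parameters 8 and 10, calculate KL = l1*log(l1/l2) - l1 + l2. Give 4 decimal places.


KL divergence for Poisson:
KL = l1*log(l1/l2) - l1 + l2.
l1 = 8, l2 = 10.
log(8/10) = -0.223144.
l1*log(l1/l2) = 8 * -0.223144 = -1.785148.
KL = -1.785148 - 8 + 10 = 0.2149

0.2149


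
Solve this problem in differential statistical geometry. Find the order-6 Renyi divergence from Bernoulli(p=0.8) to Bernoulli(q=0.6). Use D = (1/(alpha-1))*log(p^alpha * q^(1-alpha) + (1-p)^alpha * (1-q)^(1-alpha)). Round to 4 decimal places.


Renyi divergence of order alpha between Bernoulli distributions:
D = (1/(alpha-1))*log(p^alpha * q^(1-alpha) + (1-p)^alpha * (1-q)^(1-alpha)).
alpha = 6, p = 0.8, q = 0.6.
p^alpha * q^(1-alpha) = 0.8^6 * 0.6^-5 = 3.371193.
(1-p)^alpha * (1-q)^(1-alpha) = 0.2^6 * 0.4^-5 = 0.00625.
sum = 3.371193 + 0.00625 = 3.377443.
D = (1/5)*log(3.377443) = 0.2434

0.2434


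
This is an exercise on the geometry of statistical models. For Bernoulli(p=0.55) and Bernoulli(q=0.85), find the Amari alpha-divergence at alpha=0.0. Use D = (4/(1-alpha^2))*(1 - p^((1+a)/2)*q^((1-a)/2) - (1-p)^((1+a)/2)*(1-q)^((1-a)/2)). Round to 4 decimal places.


Amari alpha-divergence:
D = (4/(1-alpha^2))*(1 - p^((1+a)/2)*q^((1-a)/2) - (1-p)^((1+a)/2)*(1-q)^((1-a)/2)).
alpha = 0.0, p = 0.55, q = 0.85.
e1 = (1+alpha)/2 = 0.5, e2 = (1-alpha)/2 = 0.5.
t1 = p^e1 * q^e2 = 0.55^0.5 * 0.85^0.5 = 0.68374.
t2 = (1-p)^e1 * (1-q)^e2 = 0.45^0.5 * 0.15^0.5 = 0.259808.
4/(1-alpha^2) = 4.0.
D = 4.0*(1 - 0.68374 - 0.259808) = 0.2258

0.2258


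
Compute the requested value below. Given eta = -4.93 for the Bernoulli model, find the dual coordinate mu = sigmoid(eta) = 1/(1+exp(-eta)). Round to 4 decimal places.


Dual coordinate (expectation parameter) for Bernoulli:
mu = 1/(1+exp(-eta)).
eta = -4.93.
exp(-eta) = exp(4.93) = 138.379512.
mu = 1/(1+138.379512) = 0.0072

0.0072


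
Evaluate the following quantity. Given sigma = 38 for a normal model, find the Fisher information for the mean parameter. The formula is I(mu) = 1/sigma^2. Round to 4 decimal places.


The Fisher information for the mean of a normal distribution is I(mu) = 1/sigma^2.
sigma = 38, so sigma^2 = 1444.
I(mu) = 1/1444 = 0.0007

0.0007


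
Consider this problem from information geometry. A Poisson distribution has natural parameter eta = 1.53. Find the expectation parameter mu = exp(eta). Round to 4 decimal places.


Expectation parameter for Poisson exponential family:
mu = exp(eta).
eta = 1.53.
mu = exp(1.53) = 4.6182

4.6182


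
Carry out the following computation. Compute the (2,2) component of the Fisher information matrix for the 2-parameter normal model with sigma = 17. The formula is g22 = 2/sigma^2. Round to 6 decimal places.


For the 2-parameter normal family, the Fisher metric has:
  g11 = 1/sigma^2, g22 = 2/sigma^2.
sigma = 17, sigma^2 = 289.
g22 = 0.006920

0.006920


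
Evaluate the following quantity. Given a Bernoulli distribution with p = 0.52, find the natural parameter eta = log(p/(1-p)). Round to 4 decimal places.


Natural parameter for Bernoulli: eta = log(p/(1-p)).
p = 0.52, 1-p = 0.48.
p/(1-p) = 1.083333.
eta = log(1.083333) = 0.0800

0.0800


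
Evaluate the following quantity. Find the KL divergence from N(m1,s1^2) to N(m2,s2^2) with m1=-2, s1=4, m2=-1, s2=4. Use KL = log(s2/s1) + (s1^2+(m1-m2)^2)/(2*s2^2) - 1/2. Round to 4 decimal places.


KL divergence between normal distributions:
KL = log(s2/s1) + (s1^2 + (m1-m2)^2)/(2*s2^2) - 1/2.
log(4/4) = 0.0.
(4^2 + (-2--1)^2)/(2*4^2) = (16 + 1)/32 = 0.53125.
KL = 0.0 + 0.53125 - 0.5 = 0.0313

0.0313


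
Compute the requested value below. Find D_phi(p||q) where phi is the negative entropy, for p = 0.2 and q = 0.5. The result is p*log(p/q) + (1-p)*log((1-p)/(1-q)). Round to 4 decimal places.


Bregman divergence with negative entropy generator:
D = p*log(p/q) + (1-p)*log((1-p)/(1-q)).
p = 0.2, q = 0.5.
p*log(p/q) = 0.2*log(0.2/0.5) = -0.183258.
(1-p)*log((1-p)/(1-q)) = 0.8*log(0.8/0.5) = 0.376003.
D = -0.183258 + 0.376003 = 0.1927

0.1927


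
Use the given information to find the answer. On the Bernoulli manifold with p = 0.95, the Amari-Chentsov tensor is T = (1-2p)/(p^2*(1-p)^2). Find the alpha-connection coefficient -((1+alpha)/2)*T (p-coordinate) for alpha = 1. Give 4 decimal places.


Skewness (Amari-Chentsov) tensor: T = (1-2p)/(p^2*(1-p)^2).
p = 0.95, 1-2p = -0.9, p^2 = 0.9025, (1-p)^2 = 0.0025.
T = -0.9/(0.9025 * 0.0025) = -398.891967.
In the p-coordinate, Gamma^(alpha) = Gamma^(0) - (alpha/2)*T with Gamma^(0) = (1/2)*g'(p) = -T/2,
so Gamma^(alpha) = -((1+alpha)/2)*T.
alpha = 1, -(1+alpha)/2 = -1.0.
Gamma = -1.0 * -398.891967 = 398.8920

398.8920


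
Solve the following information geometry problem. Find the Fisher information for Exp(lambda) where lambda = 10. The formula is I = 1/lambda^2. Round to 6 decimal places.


Fisher information for exponential: I(lambda) = 1/lambda^2.
lambda = 10, lambda^2 = 100.
I = 1/100 = 0.010000

0.010000


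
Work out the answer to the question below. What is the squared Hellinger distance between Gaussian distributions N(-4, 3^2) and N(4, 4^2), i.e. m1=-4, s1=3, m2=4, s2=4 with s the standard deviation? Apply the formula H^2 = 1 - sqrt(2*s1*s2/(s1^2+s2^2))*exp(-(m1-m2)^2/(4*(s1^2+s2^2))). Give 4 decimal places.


Squared Hellinger distance for Gaussians:
H^2 = 1 - sqrt(2*s1*s2/(s1^2+s2^2)) * exp(-(m1-m2)^2/(4*(s1^2+s2^2))).
s1^2 = 9, s2^2 = 16, s1^2+s2^2 = 25.
sqrt(2*3*4/(25)) = 0.979796.
(m1-m2)^2 = (-8)^2 = 64.
exp(-64/(4*25)) = exp(-0.64) = 0.527292.
H^2 = 1 - 0.979796*0.527292 = 0.4834

0.4834


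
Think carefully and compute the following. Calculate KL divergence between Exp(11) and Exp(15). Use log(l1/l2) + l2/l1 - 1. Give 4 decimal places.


KL divergence for exponential family:
KL = log(l1/l2) + l2/l1 - 1.
log(11/15) = -0.310155.
15/11 = 1.363636.
KL = -0.310155 + 1.363636 - 1 = 0.0535

0.0535


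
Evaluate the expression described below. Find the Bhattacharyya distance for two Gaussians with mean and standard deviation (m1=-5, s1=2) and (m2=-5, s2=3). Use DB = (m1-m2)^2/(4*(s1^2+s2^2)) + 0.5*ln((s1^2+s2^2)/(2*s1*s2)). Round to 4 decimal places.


Bhattacharyya distance between two Gaussians:
DB = (m1-m2)^2/(4*(s1^2+s2^2)) + (1/2)*ln((s1^2+s2^2)/(2*s1*s2)).
(m1-m2)^2 = (0)^2 = 0.
s1^2+s2^2 = 4 + 9 = 13.
term1 = 0/52 = 0.0.
term2 = 0.5*ln(13/12.0) = 0.040021.
DB = 0.0 + 0.040021 = 0.0400

0.0400


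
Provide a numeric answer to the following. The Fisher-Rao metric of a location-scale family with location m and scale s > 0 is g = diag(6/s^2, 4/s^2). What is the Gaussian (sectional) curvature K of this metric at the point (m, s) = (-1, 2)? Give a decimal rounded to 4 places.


The metric has the form g = (A dm^2 + B ds^2)/s^2 with A = 6, B = 4.
Substitute u = sqrt(A/B)*m: g = B*(du^2 + ds^2)/s^2, i.e. B times the
Poincare upper half-plane metric, which has constant Gaussian curvature -1.
Scaling a 2D metric by a constant c divides the Gaussian curvature by c,
so K = -1/B = -1/(4) = -0.2500 everywhere (the point (m, s) = (-1, 2) is irrelevant:
the curvature is constant).
The requested Gaussian curvature is K = -0.2500.

-0.2500


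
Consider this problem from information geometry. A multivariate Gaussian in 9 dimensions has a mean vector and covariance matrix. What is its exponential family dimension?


Exponential family dimension calculation:
For 9-dim MVN: mean has 9 params, covariance has 9*10/2 = 45 unique entries.
Total dim = 9 + 45 = 54.

54


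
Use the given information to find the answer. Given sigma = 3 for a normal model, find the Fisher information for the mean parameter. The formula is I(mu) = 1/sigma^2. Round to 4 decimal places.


The Fisher information for the mean of a normal distribution is I(mu) = 1/sigma^2.
sigma = 3, so sigma^2 = 9.
I(mu) = 1/9 = 0.1111

0.1111


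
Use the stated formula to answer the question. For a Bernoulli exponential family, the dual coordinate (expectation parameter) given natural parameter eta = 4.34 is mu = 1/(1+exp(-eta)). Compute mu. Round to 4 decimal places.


Dual coordinate (expectation parameter) for Bernoulli:
mu = 1/(1+exp(-eta)).
eta = 4.34.
exp(-eta) = exp(-4.34) = 0.013037.
mu = 1/(1+0.013037) = 0.9871

0.9871


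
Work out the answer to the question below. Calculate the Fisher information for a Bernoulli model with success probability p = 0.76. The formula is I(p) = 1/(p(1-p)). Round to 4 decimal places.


For Bernoulli(p), Fisher information is I(p) = 1/(p*(1-p)).
p = 0.76, 1-p = 0.24.
p*(1-p) = 0.1824.
I(p) = 1/0.1824 = 5.4825

5.4825


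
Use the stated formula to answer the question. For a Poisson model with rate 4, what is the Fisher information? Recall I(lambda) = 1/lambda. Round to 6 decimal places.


Fisher information for Poisson: I(lambda) = 1/lambda.
lambda = 4.
I(lambda) = 1/4 = 0.250000

0.250000


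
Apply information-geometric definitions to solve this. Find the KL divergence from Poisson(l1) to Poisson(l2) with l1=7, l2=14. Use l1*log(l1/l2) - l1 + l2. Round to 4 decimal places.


KL divergence for Poisson:
KL = l1*log(l1/l2) - l1 + l2.
l1 = 7, l2 = 14.
log(7/14) = -0.693147.
l1*log(l1/l2) = 7 * -0.693147 = -4.85203.
KL = -4.85203 - 7 + 14 = 2.1480

2.1480


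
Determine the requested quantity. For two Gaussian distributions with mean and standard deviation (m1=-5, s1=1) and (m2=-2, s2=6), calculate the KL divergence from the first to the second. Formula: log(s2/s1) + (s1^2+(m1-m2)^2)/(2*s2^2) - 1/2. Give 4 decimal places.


KL divergence between normal distributions:
KL = log(s2/s1) + (s1^2 + (m1-m2)^2)/(2*s2^2) - 1/2.
log(6/1) = 1.791759.
(1^2 + (-5--2)^2)/(2*6^2) = (1 + 9)/72 = 0.138889.
KL = 1.791759 + 0.138889 - 0.5 = 1.4306

1.4306


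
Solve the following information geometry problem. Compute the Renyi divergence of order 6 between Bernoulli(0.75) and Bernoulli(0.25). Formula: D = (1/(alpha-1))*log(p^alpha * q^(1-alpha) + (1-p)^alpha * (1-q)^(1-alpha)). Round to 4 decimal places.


Renyi divergence of order alpha between Bernoulli distributions:
D = (1/(alpha-1))*log(p^alpha * q^(1-alpha) + (1-p)^alpha * (1-q)^(1-alpha)).
alpha = 6, p = 0.75, q = 0.25.
p^alpha * q^(1-alpha) = 0.75^6 * 0.25^-5 = 182.25.
(1-p)^alpha * (1-q)^(1-alpha) = 0.25^6 * 0.75^-5 = 0.001029.
sum = 182.25 + 0.001029 = 182.251029.
D = (1/5)*log(182.251029) = 1.0411

1.0411


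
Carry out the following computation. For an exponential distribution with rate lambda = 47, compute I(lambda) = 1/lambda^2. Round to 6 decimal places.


Fisher information for exponential: I(lambda) = 1/lambda^2.
lambda = 47, lambda^2 = 2209.
I = 1/2209 = 0.000453

0.000453


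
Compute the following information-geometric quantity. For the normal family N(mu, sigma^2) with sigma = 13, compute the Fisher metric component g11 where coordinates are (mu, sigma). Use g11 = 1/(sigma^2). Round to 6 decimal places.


For the 2-parameter normal family, the Fisher metric has:
  g11 = 1/sigma^2, g22 = 2/sigma^2.
sigma = 13, sigma^2 = 169.
g11 = 0.005917

0.005917


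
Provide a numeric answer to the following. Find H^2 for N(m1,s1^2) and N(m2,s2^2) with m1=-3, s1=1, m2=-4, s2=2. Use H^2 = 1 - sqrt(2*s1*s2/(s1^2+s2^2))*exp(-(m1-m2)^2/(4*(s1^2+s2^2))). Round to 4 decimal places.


Squared Hellinger distance for Gaussians:
H^2 = 1 - sqrt(2*s1*s2/(s1^2+s2^2)) * exp(-(m1-m2)^2/(4*(s1^2+s2^2))).
s1^2 = 1, s2^2 = 4, s1^2+s2^2 = 5.
sqrt(2*1*2/(5)) = 0.894427.
(m1-m2)^2 = (1)^2 = 1.
exp(-1/(4*5)) = exp(-0.05) = 0.951229.
H^2 = 1 - 0.894427*0.951229 = 0.1492

0.1492


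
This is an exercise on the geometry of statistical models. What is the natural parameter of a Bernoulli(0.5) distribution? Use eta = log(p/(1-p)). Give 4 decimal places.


Natural parameter for Bernoulli: eta = log(p/(1-p)).
p = 0.5, 1-p = 0.5.
p/(1-p) = 1.0.
eta = log(1.0) = 0.0000

0.0000


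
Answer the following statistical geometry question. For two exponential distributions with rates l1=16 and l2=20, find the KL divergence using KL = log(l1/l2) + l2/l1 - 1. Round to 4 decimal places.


KL divergence for exponential family:
KL = log(l1/l2) + l2/l1 - 1.
log(16/20) = -0.223144.
20/16 = 1.25.
KL = -0.223144 + 1.25 - 1 = 0.0269

0.0269


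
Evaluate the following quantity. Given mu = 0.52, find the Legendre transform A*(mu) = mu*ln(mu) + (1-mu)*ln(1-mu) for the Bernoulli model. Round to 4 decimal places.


Legendre transform for Bernoulli:
A*(mu) = mu*log(mu) + (1-mu)*log(1-mu).
mu = 0.52, 1-mu = 0.48.
mu*log(mu) = 0.52*log(0.52) = -0.340042.
(1-mu)*log(1-mu) = 0.48*log(0.48) = -0.352305.
A* = -0.340042 + -0.352305 = -0.6923

-0.6923


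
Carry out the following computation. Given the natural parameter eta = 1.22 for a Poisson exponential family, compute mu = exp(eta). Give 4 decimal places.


Expectation parameter for Poisson exponential family:
mu = exp(eta).
eta = 1.22.
mu = exp(1.22) = 3.3872

3.3872


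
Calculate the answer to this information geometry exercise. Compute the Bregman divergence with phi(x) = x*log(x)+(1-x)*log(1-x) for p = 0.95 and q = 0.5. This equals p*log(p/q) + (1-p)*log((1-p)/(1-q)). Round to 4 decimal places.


Bregman divergence with negative entropy generator:
D = p*log(p/q) + (1-p)*log((1-p)/(1-q)).
p = 0.95, q = 0.5.
p*log(p/q) = 0.95*log(0.95/0.5) = 0.609761.
(1-p)*log((1-p)/(1-q)) = 0.05*log(0.05/0.5) = -0.115129.
D = 0.609761 + -0.115129 = 0.4946

0.4946


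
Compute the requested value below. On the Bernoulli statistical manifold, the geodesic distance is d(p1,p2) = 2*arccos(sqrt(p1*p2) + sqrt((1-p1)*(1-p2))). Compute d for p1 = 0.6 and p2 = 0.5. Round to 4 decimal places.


Geodesic distance on Bernoulli manifold:
d(p1,p2) = 2*arccos(sqrt(p1*p2) + sqrt((1-p1)*(1-p2))).
sqrt(p1*p2) = sqrt(0.6*0.5) = 0.547723.
sqrt((1-p1)*(1-p2)) = sqrt(0.4*0.5) = 0.447214.
arg = 0.547723 + 0.447214 = 0.994936.
d = 2*arccos(0.994936) = 0.2014

0.2014


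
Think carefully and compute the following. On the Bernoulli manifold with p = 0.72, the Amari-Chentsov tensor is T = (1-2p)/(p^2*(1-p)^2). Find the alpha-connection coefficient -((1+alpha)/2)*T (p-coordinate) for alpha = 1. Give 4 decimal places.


Skewness (Amari-Chentsov) tensor: T = (1-2p)/(p^2*(1-p)^2).
p = 0.72, 1-2p = -0.44, p^2 = 0.5184, (1-p)^2 = 0.0784.
T = -0.44/(0.5184 * 0.0784) = -10.82609.
In the p-coordinate, Gamma^(alpha) = Gamma^(0) - (alpha/2)*T with Gamma^(0) = (1/2)*g'(p) = -T/2,
so Gamma^(alpha) = -((1+alpha)/2)*T.
alpha = 1, -(1+alpha)/2 = -1.0.
Gamma = -1.0 * -10.82609 = 10.8261

10.8261


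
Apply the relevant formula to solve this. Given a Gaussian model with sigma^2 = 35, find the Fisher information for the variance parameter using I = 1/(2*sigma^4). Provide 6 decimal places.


Fisher information for variance: I(sigma^2) = 1/(2*sigma^4).
sigma^2 = 35, so sigma^4 = 1225.
I = 1/(2*1225) = 1/2450 = 0.000408

0.000408


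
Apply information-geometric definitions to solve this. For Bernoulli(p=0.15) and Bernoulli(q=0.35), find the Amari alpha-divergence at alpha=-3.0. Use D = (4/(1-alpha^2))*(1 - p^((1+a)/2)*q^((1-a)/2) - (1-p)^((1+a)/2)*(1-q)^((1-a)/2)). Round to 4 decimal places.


Amari alpha-divergence:
D = (4/(1-alpha^2))*(1 - p^((1+a)/2)*q^((1-a)/2) - (1-p)^((1+a)/2)*(1-q)^((1-a)/2)).
alpha = -3.0, p = 0.15, q = 0.35.
e1 = (1+alpha)/2 = -1.0, e2 = (1-alpha)/2 = 2.0.
t1 = p^e1 * q^e2 = 0.15^-1.0 * 0.35^2.0 = 0.816667.
t2 = (1-p)^e1 * (1-q)^e2 = 0.85^-1.0 * 0.65^2.0 = 0.497059.
4/(1-alpha^2) = -0.5.
D = -0.5*(1 - 0.816667 - 0.497059) = 0.1569

0.1569


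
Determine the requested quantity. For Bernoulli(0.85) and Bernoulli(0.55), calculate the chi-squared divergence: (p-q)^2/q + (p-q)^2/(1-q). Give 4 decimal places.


Chi-squared divergence between Bernoulli distributions:
chi^2 = (p-q)^2/q + (p-q)^2/(1-q).
p = 0.85, q = 0.55, p-q = 0.3.
(p-q)^2 = 0.09.
term1 = 0.09/0.55 = 0.163636.
term2 = 0.09/0.45 = 0.2.
chi^2 = 0.163636 + 0.2 = 0.3636

0.3636


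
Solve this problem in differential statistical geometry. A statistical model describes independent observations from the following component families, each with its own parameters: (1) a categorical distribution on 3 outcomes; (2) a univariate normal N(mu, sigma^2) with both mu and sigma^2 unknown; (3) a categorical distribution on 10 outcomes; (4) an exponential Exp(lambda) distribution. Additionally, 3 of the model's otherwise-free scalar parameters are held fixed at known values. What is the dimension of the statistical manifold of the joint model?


The dimension of a statistical manifold equals the number of free
(independent) real parameters of the model. For a product of independent
blocks the parameter counts add.
- categorical on 3 outcomes (probabilities sum to 1): 3-1 = 2.
- normal (mu, sigma^2): 2.
- categorical on 10 outcomes (probabilities sum to 1): 10-1 = 9.
- exponential (lambda): 1.
Total = 2 + 2 + 9 + 1 = 14.
3 parameter(s) fixed at known values: 14 - 3 = 11.
Dimension = 11

11


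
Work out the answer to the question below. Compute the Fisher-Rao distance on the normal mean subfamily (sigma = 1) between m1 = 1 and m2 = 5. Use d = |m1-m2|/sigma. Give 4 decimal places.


On the fixed-variance normal subfamily, geodesic distance = |m1-m2|/sigma.
|1 - 5| = 4.
sigma = 1.
d = 4/1 = 4.0000

4.0000


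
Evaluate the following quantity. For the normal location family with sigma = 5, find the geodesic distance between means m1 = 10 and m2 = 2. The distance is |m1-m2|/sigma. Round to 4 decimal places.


On the fixed-variance normal subfamily, geodesic distance = |m1-m2|/sigma.
|10 - 2| = 8.
sigma = 5.
d = 8/5 = 1.6000

1.6000


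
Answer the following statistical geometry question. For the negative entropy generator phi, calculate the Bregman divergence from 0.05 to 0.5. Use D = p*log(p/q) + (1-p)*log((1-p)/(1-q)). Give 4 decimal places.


Bregman divergence with negative entropy generator:
D = p*log(p/q) + (1-p)*log((1-p)/(1-q)).
p = 0.05, q = 0.5.
p*log(p/q) = 0.05*log(0.05/0.5) = -0.115129.
(1-p)*log((1-p)/(1-q)) = 0.95*log(0.95/0.5) = 0.609761.
D = -0.115129 + 0.609761 = 0.4946

0.4946


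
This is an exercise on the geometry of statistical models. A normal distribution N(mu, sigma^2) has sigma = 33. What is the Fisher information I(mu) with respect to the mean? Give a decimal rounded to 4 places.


The Fisher information for the mean of a normal distribution is I(mu) = 1/sigma^2.
sigma = 33, so sigma^2 = 1089.
I(mu) = 1/1089 = 0.0009

0.0009


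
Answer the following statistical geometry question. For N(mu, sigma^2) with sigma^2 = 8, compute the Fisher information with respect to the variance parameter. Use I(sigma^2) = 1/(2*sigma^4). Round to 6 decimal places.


Fisher information for variance: I(sigma^2) = 1/(2*sigma^4).
sigma^2 = 8, so sigma^4 = 64.
I = 1/(2*64) = 1/128 = 0.007813

0.007813


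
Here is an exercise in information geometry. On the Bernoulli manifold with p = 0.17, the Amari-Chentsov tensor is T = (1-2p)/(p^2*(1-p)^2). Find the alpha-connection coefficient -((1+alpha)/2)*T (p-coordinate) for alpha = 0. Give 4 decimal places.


Skewness (Amari-Chentsov) tensor: T = (1-2p)/(p^2*(1-p)^2).
p = 0.17, 1-2p = 0.66, p^2 = 0.0289, (1-p)^2 = 0.6889.
T = 0.66/(0.0289 * 0.6889) = 33.150487.
In the p-coordinate, Gamma^(alpha) = Gamma^(0) - (alpha/2)*T with Gamma^(0) = (1/2)*g'(p) = -T/2,
so Gamma^(alpha) = -((1+alpha)/2)*T.
alpha = 0, -(1+alpha)/2 = -0.5.
Gamma = -0.5 * 33.150487 = -16.5752

-16.5752


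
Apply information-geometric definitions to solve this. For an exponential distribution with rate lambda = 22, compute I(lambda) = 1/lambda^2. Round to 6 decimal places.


Fisher information for exponential: I(lambda) = 1/lambda^2.
lambda = 22, lambda^2 = 484.
I = 1/484 = 0.002066

0.002066


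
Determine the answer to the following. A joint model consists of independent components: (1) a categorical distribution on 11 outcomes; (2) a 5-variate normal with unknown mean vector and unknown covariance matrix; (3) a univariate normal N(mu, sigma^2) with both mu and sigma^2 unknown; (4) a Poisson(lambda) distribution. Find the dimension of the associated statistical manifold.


The dimension of a statistical manifold equals the number of free
(independent) real parameters of the model. For a product of independent
blocks the parameter counts add.
- categorical on 11 outcomes (probabilities sum to 1): 11-1 = 10.
- 5-variate normal: 5 (mean) + 5*6/2 = 15 (symmetric covariance) = 20.
- normal (mu, sigma^2): 2.
- Poisson (lambda): 1.
Total = 10 + 20 + 2 + 1 = 33.
Dimension = 33

33


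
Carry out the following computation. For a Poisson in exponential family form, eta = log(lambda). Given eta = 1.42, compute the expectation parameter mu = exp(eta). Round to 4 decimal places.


Expectation parameter for Poisson exponential family:
mu = exp(eta).
eta = 1.42.
mu = exp(1.42) = 4.1371

4.1371


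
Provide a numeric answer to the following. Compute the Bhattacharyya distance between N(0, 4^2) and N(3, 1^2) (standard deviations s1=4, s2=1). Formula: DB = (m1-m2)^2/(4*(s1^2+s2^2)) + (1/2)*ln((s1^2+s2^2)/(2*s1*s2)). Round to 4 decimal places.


Bhattacharyya distance between two Gaussians:
DB = (m1-m2)^2/(4*(s1^2+s2^2)) + (1/2)*ln((s1^2+s2^2)/(2*s1*s2)).
(m1-m2)^2 = (-3)^2 = 9.
s1^2+s2^2 = 16 + 1 = 17.
term1 = 9/68 = 0.132353.
term2 = 0.5*ln(17/8.0) = 0.376886.
DB = 0.132353 + 0.376886 = 0.5092

0.5092


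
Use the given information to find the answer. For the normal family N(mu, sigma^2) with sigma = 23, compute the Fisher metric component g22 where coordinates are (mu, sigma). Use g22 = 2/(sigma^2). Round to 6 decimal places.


For the 2-parameter normal family, the Fisher metric has:
  g11 = 1/sigma^2, g22 = 2/sigma^2.
sigma = 23, sigma^2 = 529.
g22 = 0.003781

0.003781


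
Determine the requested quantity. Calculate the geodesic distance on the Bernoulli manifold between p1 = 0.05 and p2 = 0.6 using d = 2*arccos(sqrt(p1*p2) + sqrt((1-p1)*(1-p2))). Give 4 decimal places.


Geodesic distance on Bernoulli manifold:
d(p1,p2) = 2*arccos(sqrt(p1*p2) + sqrt((1-p1)*(1-p2))).
sqrt(p1*p2) = sqrt(0.05*0.6) = 0.173205.
sqrt((1-p1)*(1-p2)) = sqrt(0.95*0.4) = 0.616441.
arg = 0.173205 + 0.616441 = 0.789646.
d = 2*arccos(0.789646) = 1.3211

1.3211


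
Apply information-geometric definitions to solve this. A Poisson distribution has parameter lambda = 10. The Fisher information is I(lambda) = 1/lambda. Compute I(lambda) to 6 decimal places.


Fisher information for Poisson: I(lambda) = 1/lambda.
lambda = 10.
I(lambda) = 1/10 = 0.100000

0.100000


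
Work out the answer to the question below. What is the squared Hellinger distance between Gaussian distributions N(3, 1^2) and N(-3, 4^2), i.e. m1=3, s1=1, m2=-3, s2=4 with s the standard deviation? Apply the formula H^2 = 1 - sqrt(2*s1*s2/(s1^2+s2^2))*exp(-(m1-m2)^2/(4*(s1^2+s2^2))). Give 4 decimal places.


Squared Hellinger distance for Gaussians:
H^2 = 1 - sqrt(2*s1*s2/(s1^2+s2^2)) * exp(-(m1-m2)^2/(4*(s1^2+s2^2))).
s1^2 = 1, s2^2 = 16, s1^2+s2^2 = 17.
sqrt(2*1*4/(17)) = 0.685994.
(m1-m2)^2 = (6)^2 = 36.
exp(-36/(4*17)) = exp(-0.529412) = 0.588951.
H^2 = 1 - 0.685994*0.588951 = 0.5960

0.5960


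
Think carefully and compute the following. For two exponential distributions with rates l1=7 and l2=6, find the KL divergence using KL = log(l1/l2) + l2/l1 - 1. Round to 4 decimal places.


KL divergence for exponential family:
KL = log(l1/l2) + l2/l1 - 1.
log(7/6) = 0.154151.
6/7 = 0.857143.
KL = 0.154151 + 0.857143 - 1 = 0.0113

0.0113


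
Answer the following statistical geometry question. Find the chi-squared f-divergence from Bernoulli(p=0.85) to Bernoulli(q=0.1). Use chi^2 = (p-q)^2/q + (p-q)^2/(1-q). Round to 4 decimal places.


Chi-squared divergence between Bernoulli distributions:
chi^2 = (p-q)^2/q + (p-q)^2/(1-q).
p = 0.85, q = 0.1, p-q = 0.75.
(p-q)^2 = 0.5625.
term1 = 0.5625/0.1 = 5.625.
term2 = 0.5625/0.9 = 0.625.
chi^2 = 5.625 + 0.625 = 6.2500

6.2500


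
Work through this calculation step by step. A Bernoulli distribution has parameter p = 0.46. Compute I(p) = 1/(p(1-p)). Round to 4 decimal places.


For Bernoulli(p), Fisher information is I(p) = 1/(p*(1-p)).
p = 0.46, 1-p = 0.54.
p*(1-p) = 0.2484.
I(p) = 1/0.2484 = 4.0258

4.0258


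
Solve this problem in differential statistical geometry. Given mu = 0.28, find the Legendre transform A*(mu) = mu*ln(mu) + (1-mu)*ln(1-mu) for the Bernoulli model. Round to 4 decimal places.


Legendre transform for Bernoulli:
A*(mu) = mu*log(mu) + (1-mu)*log(1-mu).
mu = 0.28, 1-mu = 0.72.
mu*log(mu) = 0.28*log(0.28) = -0.35643.
(1-mu)*log(1-mu) = 0.72*log(0.72) = -0.236523.
A* = -0.35643 + -0.236523 = -0.5930

-0.5930


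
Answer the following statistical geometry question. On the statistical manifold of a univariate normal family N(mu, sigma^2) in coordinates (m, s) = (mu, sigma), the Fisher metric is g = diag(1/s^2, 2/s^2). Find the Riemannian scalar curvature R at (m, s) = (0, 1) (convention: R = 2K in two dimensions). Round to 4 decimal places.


The metric has the form g = (A dm^2 + B ds^2)/s^2 with A = 1, B = 2.
Substitute u = sqrt(A/B)*m: g = B*(du^2 + ds^2)/s^2, i.e. B times the
Poincare upper half-plane metric, which has constant Gaussian curvature -1.
Scaling a 2D metric by a constant c divides the Gaussian curvature by c,
so K = -1/B = -1/(2) = -0.5000 everywhere (the point (m, s) = (0, 1) is irrelevant:
the curvature is constant).
Scalar curvature in dimension 2: R = 2K = -2/(2) = -1.0000.

-1.0000


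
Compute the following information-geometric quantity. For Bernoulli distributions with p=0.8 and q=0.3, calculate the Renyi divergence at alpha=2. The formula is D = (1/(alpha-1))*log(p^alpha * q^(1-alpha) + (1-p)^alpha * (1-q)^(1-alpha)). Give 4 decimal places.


Renyi divergence of order alpha between Bernoulli distributions:
D = (1/(alpha-1))*log(p^alpha * q^(1-alpha) + (1-p)^alpha * (1-q)^(1-alpha)).
alpha = 2, p = 0.8, q = 0.3.
p^alpha * q^(1-alpha) = 0.8^2 * 0.3^-1 = 2.133333.
(1-p)^alpha * (1-q)^(1-alpha) = 0.2^2 * 0.7^-1 = 0.057143.
sum = 2.133333 + 0.057143 = 2.190476.
D = (1/1)*log(2.190476) = 0.7841

0.7841


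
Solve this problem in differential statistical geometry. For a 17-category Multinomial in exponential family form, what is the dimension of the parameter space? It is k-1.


Exponential family dimension calculation:
For Multinomial with k=17 categories, dim = k-1 = 16.

16


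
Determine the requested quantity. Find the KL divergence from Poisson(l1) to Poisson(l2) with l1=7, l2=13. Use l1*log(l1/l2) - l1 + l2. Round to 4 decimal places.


KL divergence for Poisson:
KL = l1*log(l1/l2) - l1 + l2.
l1 = 7, l2 = 13.
log(7/13) = -0.619039.
l1*log(l1/l2) = 7 * -0.619039 = -4.333274.
KL = -4.333274 - 7 + 13 = 1.6667

1.6667


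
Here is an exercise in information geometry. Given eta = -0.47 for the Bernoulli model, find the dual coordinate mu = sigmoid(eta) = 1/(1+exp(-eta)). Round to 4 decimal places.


Dual coordinate (expectation parameter) for Bernoulli:
mu = 1/(1+exp(-eta)).
eta = -0.47.
exp(-eta) = exp(0.47) = 1.599994.
mu = 1/(1+1.599994) = 0.3846

0.3846


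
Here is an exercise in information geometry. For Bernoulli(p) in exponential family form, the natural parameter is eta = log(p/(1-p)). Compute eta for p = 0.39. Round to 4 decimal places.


Natural parameter for Bernoulli: eta = log(p/(1-p)).
p = 0.39, 1-p = 0.61.
p/(1-p) = 0.639344.
eta = log(0.639344) = -0.4473

-0.4473


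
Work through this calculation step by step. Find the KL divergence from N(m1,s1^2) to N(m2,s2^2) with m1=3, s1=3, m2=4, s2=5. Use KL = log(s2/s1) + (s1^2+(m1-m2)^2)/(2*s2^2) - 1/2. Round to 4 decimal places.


KL divergence between normal distributions:
KL = log(s2/s1) + (s1^2 + (m1-m2)^2)/(2*s2^2) - 1/2.
log(5/3) = 0.510826.
(3^2 + (3-4)^2)/(2*5^2) = (9 + 1)/50 = 0.2.
KL = 0.510826 + 0.2 - 0.5 = 0.2108

0.2108


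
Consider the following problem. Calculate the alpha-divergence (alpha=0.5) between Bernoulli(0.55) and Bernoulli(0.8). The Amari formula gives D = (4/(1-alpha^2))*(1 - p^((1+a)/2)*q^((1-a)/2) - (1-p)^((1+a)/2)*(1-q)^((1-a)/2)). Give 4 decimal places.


Amari alpha-divergence:
D = (4/(1-alpha^2))*(1 - p^((1+a)/2)*q^((1-a)/2) - (1-p)^((1+a)/2)*(1-q)^((1-a)/2)).
alpha = 0.5, p = 0.55, q = 0.8.
e1 = (1+alpha)/2 = 0.75, e2 = (1-alpha)/2 = 0.25.
t1 = p^e1 * q^e2 = 0.55^0.75 * 0.8^0.25 = 0.604011.
t2 = (1-p)^e1 * (1-q)^e2 = 0.45^0.75 * 0.2^0.25 = 0.367423.
4/(1-alpha^2) = 5.333333.
D = 5.333333*(1 - 0.604011 - 0.367423) = 0.1524

0.1524


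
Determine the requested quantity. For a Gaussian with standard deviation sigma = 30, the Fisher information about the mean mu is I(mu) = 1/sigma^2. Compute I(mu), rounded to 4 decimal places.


The Fisher information for the mean of a normal distribution is I(mu) = 1/sigma^2.
sigma = 30, so sigma^2 = 900.
I(mu) = 1/900 = 0.0011

0.0011


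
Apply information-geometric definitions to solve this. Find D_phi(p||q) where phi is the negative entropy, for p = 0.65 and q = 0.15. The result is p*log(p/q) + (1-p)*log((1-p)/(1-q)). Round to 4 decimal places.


Bregman divergence with negative entropy generator:
D = p*log(p/q) + (1-p)*log((1-p)/(1-q)).
p = 0.65, q = 0.15.
p*log(p/q) = 0.65*log(0.65/0.15) = 0.953119.
(1-p)*log((1-p)/(1-q)) = 0.35*log(0.35/0.85) = -0.310556.
D = 0.953119 + -0.310556 = 0.6426

0.6426


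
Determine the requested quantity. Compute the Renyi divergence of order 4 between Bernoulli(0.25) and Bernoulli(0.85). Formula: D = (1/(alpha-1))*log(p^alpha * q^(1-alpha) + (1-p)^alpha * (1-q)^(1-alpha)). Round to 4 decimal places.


Renyi divergence of order alpha between Bernoulli distributions:
D = (1/(alpha-1))*log(p^alpha * q^(1-alpha) + (1-p)^alpha * (1-q)^(1-alpha)).
alpha = 4, p = 0.25, q = 0.85.
p^alpha * q^(1-alpha) = 0.25^4 * 0.85^-3 = 0.006361.
(1-p)^alpha * (1-q)^(1-alpha) = 0.75^4 * 0.15^-3 = 93.75.
sum = 0.006361 + 93.75 = 93.756361.
D = (1/3)*log(93.756361) = 1.5136

1.5136


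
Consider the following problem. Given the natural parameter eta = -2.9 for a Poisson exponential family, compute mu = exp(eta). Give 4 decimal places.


Expectation parameter for Poisson exponential family:
mu = exp(eta).
eta = -2.9.
mu = exp(-2.9) = 0.0550

0.0550


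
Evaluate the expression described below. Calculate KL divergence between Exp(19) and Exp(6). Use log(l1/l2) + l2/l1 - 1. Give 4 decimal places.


KL divergence for exponential family:
KL = log(l1/l2) + l2/l1 - 1.
log(19/6) = 1.15268.
6/19 = 0.315789.
KL = 1.15268 + 0.315789 - 1 = 0.4685

0.4685


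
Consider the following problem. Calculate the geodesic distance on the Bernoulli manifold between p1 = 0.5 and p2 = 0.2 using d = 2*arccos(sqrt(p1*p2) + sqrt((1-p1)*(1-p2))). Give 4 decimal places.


Geodesic distance on Bernoulli manifold:
d(p1,p2) = 2*arccos(sqrt(p1*p2) + sqrt((1-p1)*(1-p2))).
sqrt(p1*p2) = sqrt(0.5*0.2) = 0.316228.
sqrt((1-p1)*(1-p2)) = sqrt(0.5*0.8) = 0.632456.
arg = 0.316228 + 0.632456 = 0.948683.
d = 2*arccos(0.948683) = 0.6435

0.6435


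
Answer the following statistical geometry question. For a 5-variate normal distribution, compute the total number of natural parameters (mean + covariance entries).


Exponential family dimension calculation:
For 5-dim MVN: mean has 5 params, covariance has 5*6/2 = 15 unique entries.
Total dim = 5 + 15 = 20.

20


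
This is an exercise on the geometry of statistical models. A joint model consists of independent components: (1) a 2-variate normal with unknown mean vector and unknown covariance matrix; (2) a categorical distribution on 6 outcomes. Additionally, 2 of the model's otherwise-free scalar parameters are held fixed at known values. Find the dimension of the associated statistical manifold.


The dimension of a statistical manifold equals the number of free
(independent) real parameters of the model. For a product of independent
blocks the parameter counts add.
- 2-variate normal: 2 (mean) + 2*3/2 = 3 (symmetric covariance) = 5.
- categorical on 6 outcomes (probabilities sum to 1): 6-1 = 5.
Total = 5 + 5 = 10.
2 parameter(s) fixed at known values: 10 - 2 = 8.
Dimension = 8

8


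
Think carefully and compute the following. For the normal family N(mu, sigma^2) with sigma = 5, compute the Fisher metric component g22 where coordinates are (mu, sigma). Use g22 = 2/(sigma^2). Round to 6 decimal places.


For the 2-parameter normal family, the Fisher metric has:
  g11 = 1/sigma^2, g22 = 2/sigma^2.
sigma = 5, sigma^2 = 25.
g22 = 0.080000

0.080000


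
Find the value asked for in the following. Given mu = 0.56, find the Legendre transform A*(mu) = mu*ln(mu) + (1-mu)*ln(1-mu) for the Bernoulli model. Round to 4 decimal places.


Legendre transform for Bernoulli:
A*(mu) = mu*log(mu) + (1-mu)*log(1-mu).
mu = 0.56, 1-mu = 0.44.
mu*log(mu) = 0.56*log(0.56) = -0.324698.
(1-mu)*log(1-mu) = 0.44*log(0.44) = -0.361231.
A* = -0.324698 + -0.361231 = -0.6859

-0.6859


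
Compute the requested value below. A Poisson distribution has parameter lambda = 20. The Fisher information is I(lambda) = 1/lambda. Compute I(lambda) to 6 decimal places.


Fisher information for Poisson: I(lambda) = 1/lambda.
lambda = 20.
I(lambda) = 1/20 = 0.050000

0.050000


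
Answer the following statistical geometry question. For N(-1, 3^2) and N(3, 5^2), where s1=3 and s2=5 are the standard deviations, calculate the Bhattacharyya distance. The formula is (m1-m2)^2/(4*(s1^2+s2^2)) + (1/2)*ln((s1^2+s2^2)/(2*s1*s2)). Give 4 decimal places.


Bhattacharyya distance between two Gaussians:
DB = (m1-m2)^2/(4*(s1^2+s2^2)) + (1/2)*ln((s1^2+s2^2)/(2*s1*s2)).
(m1-m2)^2 = (-4)^2 = 16.
s1^2+s2^2 = 9 + 25 = 34.
term1 = 16/136 = 0.117647.
term2 = 0.5*ln(34/30.0) = 0.062582.
DB = 0.117647 + 0.062582 = 0.1802

0.1802


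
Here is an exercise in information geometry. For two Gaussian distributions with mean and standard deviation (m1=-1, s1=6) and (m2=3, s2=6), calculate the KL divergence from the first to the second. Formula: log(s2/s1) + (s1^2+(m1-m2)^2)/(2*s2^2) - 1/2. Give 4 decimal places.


KL divergence between normal distributions:
KL = log(s2/s1) + (s1^2 + (m1-m2)^2)/(2*s2^2) - 1/2.
log(6/6) = 0.0.
(6^2 + (-1-3)^2)/(2*6^2) = (36 + 16)/72 = 0.722222.
KL = 0.0 + 0.722222 - 0.5 = 0.2222

0.2222


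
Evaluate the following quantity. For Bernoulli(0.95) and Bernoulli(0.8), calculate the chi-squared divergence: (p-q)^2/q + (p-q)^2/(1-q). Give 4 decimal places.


Chi-squared divergence between Bernoulli distributions:
chi^2 = (p-q)^2/q + (p-q)^2/(1-q).
p = 0.95, q = 0.8, p-q = 0.15.
(p-q)^2 = 0.0225.
term1 = 0.0225/0.8 = 0.028125.
term2 = 0.0225/0.2 = 0.1125.
chi^2 = 0.028125 + 0.1125 = 0.1406

0.1406


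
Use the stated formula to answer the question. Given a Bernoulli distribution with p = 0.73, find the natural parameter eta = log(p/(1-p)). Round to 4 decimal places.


Natural parameter for Bernoulli: eta = log(p/(1-p)).
p = 0.73, 1-p = 0.27.
p/(1-p) = 2.703704.
eta = log(2.703704) = 0.9946

0.9946


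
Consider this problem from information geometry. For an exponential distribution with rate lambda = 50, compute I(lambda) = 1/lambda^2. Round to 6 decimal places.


Fisher information for exponential: I(lambda) = 1/lambda^2.
lambda = 50, lambda^2 = 2500.
I = 1/2500 = 0.000400

0.000400


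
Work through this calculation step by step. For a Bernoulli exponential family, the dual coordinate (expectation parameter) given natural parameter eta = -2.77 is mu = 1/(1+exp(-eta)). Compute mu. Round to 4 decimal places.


Dual coordinate (expectation parameter) for Bernoulli:
mu = 1/(1+exp(-eta)).
eta = -2.77.
exp(-eta) = exp(2.77) = 15.958634.
mu = 1/(1+15.958634) = 0.0590

0.0590


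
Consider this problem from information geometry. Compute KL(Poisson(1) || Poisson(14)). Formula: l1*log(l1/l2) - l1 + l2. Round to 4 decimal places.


KL divergence for Poisson:
KL = l1*log(l1/l2) - l1 + l2.
l1 = 1, l2 = 14.
log(1/14) = -2.639057.
l1*log(l1/l2) = 1 * -2.639057 = -2.639057.
KL = -2.639057 - 1 + 14 = 10.3609

10.3609


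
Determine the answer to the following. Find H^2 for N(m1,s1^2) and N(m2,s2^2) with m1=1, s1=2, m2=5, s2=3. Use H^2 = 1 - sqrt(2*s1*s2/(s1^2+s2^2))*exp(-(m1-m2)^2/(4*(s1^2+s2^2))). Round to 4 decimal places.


Squared Hellinger distance for Gaussians:
H^2 = 1 - sqrt(2*s1*s2/(s1^2+s2^2)) * exp(-(m1-m2)^2/(4*(s1^2+s2^2))).
s1^2 = 4, s2^2 = 9, s1^2+s2^2 = 13.
sqrt(2*2*3/(13)) = 0.960769.
(m1-m2)^2 = (-4)^2 = 16.
exp(-16/(4*13)) = exp(-0.307692) = 0.735141.
H^2 = 1 - 0.960769*0.735141 = 0.2937

0.2937
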